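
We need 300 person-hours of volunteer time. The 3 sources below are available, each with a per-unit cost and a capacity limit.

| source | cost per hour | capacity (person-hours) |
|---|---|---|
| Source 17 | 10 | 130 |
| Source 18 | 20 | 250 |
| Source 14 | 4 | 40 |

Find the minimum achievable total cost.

Cheapest first:
Source 14 (4): use full 40 — 260 person-hours to go.
Take 130 from Source 17 at 10 — need 130 more.
Source 18 (20): take the remaining 130 — done.
Cost = 40×4 + 130×10 + 130×20 = 4060.

4060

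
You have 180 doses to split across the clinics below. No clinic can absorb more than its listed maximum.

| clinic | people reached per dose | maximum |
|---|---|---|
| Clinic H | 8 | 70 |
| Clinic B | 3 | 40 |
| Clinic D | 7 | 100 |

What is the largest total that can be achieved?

1290

Order the clinics by people reached per dose: Clinic H 8 > Clinic D 7 > Clinic B 3.
Clinic H: +70 to 70 (cap) ; 110 left.
Clinic D: +100 to 100 (cap) ; 10 left.
Only 10 left; Clinic B takes them to reach 10.
Total = 8×70 + 3×10 + 7×100 = 1290.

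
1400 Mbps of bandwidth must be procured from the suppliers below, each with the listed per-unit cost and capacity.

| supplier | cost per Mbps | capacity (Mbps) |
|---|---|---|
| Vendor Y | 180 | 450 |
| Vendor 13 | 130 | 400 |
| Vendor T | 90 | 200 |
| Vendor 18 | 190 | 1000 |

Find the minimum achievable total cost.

Cheapest first:
Vendor T (90): use full 200 ; 1200 Mbps to go.
Vendor 13 at 130: take all 400 Mbps ; 800 still needed.
Vendor Y at 180: take all 450 Mbps ; 350 still needed.
Vendor 18 at 190: take 350 of its 1000 ; requirement met.
Cost = 200×90 + 400×130 + 450×180 + 350×190 = 217500.

217500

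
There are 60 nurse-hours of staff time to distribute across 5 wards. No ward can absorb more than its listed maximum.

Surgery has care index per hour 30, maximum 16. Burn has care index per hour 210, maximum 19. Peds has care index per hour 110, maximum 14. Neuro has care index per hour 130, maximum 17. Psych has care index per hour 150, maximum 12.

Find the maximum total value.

Highest care index per hour first: Burn 210 > Psych 150 > Neuro 130 > Peds 110 > Surgery 30.
Burn takes 19 to reach its cap of 19 ; 41 left.
Psych takes 12 to reach its cap of 12 ; 29 left.
Give Neuro 17 to hit its cap of 17 ; 12 left.
Peds: +12 (room for 14) → 12. Pool exhausted.
Total = 210×19 + 110×12 + 130×17 + 150×12 = 9320.

9320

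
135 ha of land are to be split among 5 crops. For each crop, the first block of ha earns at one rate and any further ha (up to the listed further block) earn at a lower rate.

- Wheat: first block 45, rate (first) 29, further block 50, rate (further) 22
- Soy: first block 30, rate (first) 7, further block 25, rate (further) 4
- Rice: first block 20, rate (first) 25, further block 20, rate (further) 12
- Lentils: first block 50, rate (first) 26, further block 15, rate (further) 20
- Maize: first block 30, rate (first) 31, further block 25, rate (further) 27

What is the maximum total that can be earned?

Rank every tier by rate: Maize/first 31 > Wheat/first 29 > Maize/second 27 > Lentils/first 26 > Rice/first 25 > Wheat/second 22 > Lentils/second 20 > Rice/second 12 > Soy/first 7 > Soy/second 4.
Maize first at 31: fill all 30 ; 105 left.
Fill Wheat first block (45 at 29) ; 60 left.
Maize second at 27: fill all 25 ; 35 left.
Lentils/first: +35 of 50 at 26; pool empty.
Total = 31×30 + 29×45 + 27×25 + 26×35 = 3820.

3820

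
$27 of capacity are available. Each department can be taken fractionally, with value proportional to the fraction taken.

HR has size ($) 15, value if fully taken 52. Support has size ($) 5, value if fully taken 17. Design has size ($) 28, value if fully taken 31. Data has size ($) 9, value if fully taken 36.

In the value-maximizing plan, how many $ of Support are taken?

Sort by value density: Data 36/9≈4, HR 52/15≈3.47, Support 17/5≈3.4, Design 31/28≈1.11.
All 9 $ of Data fit (value 36) → 18 remain.
HR: take in full, 15 $ for value 52 → 3 left.
3 $ left: a 3/5 share of Support gives 17×3/5 = 10.2.

3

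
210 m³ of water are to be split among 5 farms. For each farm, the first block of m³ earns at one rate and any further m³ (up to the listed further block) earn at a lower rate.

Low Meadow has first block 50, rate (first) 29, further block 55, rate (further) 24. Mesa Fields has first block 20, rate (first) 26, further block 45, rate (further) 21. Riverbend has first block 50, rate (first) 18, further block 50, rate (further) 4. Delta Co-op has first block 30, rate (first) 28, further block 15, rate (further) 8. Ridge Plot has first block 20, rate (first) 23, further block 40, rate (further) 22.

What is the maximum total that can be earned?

5360

Rank every tier by rate: Low Meadow/T1 29 > Delta Co-op/T1 28 > Mesa Fields/T1 26 > Low Meadow/T2 24 > Ridge Plot/T1 23 > Ridge Plot/T2 22 > Mesa Fields/T2 21 > Riverbend/T1 18 > Delta Co-op/T2 8 > Riverbend/T2 4.
Low Meadow T1 at 29: fill all 50 → 160 left.
Delta Co-op/T1 (28): +30 → 130 left.
Mesa Fields T1 at 26: fill all 20 → 110 left.
Low Meadow/T2 (24): +55 → 55 left.
Ridge Plot T1 at 23: fill all 20 → 35 left.
Ridge Plot T2 at 22: only 35 left, fill 35.
Total = 29×50 + 28×30 + 26×20 + 24×55 + 23×20 + 22×35 = 5360.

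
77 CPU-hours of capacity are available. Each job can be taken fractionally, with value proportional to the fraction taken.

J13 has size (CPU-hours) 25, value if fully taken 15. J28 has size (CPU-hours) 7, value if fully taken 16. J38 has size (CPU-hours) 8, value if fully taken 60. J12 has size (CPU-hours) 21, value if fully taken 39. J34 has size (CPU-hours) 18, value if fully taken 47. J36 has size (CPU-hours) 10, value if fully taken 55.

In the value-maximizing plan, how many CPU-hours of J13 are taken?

Sort by value density: J38 60/8≈7.5, J36 55/10≈5.5, J34 47/18≈2.61, J28 16/7≈2.29, J12 39/21≈1.86, J13 15/25≈0.6.
Take all of J38 (8 CPU-hours, value 60) ; 69 CPU-hours left.
Take all of J36 (10 CPU-hours, value 55) ; 59 CPU-hours left.
All 18 CPU-hours of J34 fit (value 47) ; 41 remain.
All 7 CPU-hours of J28 fit (value 16) ; 34 remain.
Take all of J12 (21 CPU-hours, value 39) ; 13 CPU-hours left.
Fill the last 13 CPU-hours with part of J13: 13/25 of it earns 7.8.

13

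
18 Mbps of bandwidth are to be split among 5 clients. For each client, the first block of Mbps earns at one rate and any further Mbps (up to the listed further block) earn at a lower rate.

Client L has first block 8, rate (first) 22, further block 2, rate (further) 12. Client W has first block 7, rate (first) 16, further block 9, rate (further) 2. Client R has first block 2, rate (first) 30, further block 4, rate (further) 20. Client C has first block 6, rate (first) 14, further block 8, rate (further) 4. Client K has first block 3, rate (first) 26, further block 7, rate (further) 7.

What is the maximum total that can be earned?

Order all 10 blocks by rate: Client R/T1 30 > Client K/T1 26 > Client L/T1 22 > Client R/T2 20 > Client W/T1 16 > Client C/T1 14 > Client L/T2 12 > Client K/T2 7 > Client C/T2 4 > Client W/T2 2.
Client R/T1 (30): +2 — 16 left.
Fill Client K T1 block (3 at 26) — 13 left.
Fill Client L T1 block (8 at 22) — 5 left.
Fill Client R T2 block (4 at 20) — 1 left.
1 remain; put them into Client W T1 at 16.
Total = 30×2 + 26×3 + 22×8 + 20×4 + 16×1 = 410.

410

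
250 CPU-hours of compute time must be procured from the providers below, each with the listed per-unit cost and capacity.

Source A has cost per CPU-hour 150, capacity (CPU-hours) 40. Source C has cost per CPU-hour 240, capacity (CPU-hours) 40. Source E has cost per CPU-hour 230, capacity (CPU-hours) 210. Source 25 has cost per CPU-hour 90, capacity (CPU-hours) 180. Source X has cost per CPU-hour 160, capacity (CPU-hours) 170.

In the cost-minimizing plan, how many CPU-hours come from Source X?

Fill from the cheapest provider first.
Take 180 from Source 25 at 90 → need 70 more.
Source A at 150: take all 40 CPU-hours → 30 still needed.
Take 30 from Source X at 160 to finish.
Source E, Source C: unused.

30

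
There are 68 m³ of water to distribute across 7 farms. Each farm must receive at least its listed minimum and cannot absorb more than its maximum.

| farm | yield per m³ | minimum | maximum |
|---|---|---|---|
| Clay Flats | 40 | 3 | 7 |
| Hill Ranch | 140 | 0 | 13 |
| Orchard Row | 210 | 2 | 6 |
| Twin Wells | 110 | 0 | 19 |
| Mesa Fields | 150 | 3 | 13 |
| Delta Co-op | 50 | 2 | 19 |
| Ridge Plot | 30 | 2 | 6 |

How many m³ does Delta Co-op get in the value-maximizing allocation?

Meeting every minimum uses 3+0+2+0+3+2+2 = 12 m³, leaving 56.
Order the farms by yield per m³: Orchard Row 210 > Mesa Fields 150 > Hill Ranch 140 > Twin Wells 110 > Delta Co-op 50 > Clay Flats 40 > Ridge Plot 30.
Orchard Row takes 4 more to reach its cap of 6 → 52 left.
Give Mesa Fields 10 more to hit its cap of 13 → 42 left.
Hill Ranch: +13 to 13 (cap) → 29 left.
Twin Wells takes 19 more to reach its cap of 19 → 10 left.
Only 10 left; Delta Co-op takes them to reach 12.

12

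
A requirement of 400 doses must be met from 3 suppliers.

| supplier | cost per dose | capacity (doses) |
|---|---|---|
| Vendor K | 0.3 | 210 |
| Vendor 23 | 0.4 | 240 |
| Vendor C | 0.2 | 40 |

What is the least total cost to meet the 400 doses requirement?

Cheapest first:
Take 40 from Vendor C at 0.2 → need 360 more.
Vendor K (0.3): use full 210 → 150 doses to go.
Vendor 23 (0.4): take the remaining 150 → done.
Cost = 40×0.2 + 210×0.3 + 150×0.4 = 131.

131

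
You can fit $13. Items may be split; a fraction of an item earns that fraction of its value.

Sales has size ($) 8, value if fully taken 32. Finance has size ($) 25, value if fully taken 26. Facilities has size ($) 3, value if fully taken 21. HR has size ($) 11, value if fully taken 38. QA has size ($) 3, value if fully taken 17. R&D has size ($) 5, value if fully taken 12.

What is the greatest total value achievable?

Rank by value-to-size ratio: Facilities 21/3≈7, QA 17/3≈5.67, Sales 32/8≈4, HR 38/11≈3.45, R&D 12/5≈2.4, Finance 26/25≈1.04.
Facilities: take in full, 3 $ for value 21 — 10 left.
Take all of QA (3 $, value 17) — 7 $ left.
Fill the last 7 $ with part of Sales: 7/8 of it earns 28.
Total value = 66.

66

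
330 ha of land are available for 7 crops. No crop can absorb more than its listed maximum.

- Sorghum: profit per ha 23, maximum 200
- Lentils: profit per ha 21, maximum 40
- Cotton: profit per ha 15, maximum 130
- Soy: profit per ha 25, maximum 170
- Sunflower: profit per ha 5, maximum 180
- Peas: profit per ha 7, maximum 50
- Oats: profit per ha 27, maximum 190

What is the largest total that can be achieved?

Order the crops by profit per ha: Oats 27 > Soy 25 > Sorghum 23 > Lentils 21 > Cotton 15 > Peas 7 > Sunflower 5.
Give Oats 190 to hit its cap of 190 — 140 left.
Only 140 left; Soy takes them to reach 140.
Total = 25×140 + 27×190 = 8630.

8630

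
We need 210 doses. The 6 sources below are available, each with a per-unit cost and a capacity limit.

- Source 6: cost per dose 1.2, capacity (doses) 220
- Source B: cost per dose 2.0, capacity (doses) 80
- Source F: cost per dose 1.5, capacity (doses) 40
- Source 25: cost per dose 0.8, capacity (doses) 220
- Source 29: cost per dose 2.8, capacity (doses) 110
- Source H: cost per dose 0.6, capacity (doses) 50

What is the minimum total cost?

Use sources in increasing cost order.
Source H (0.6): use full 50 ; 160 doses to go.
Source 25 (0.8): take the remaining 160 ; done.
Source 6, Source F, Source B, Source 29: unused.
Cost = 50×0.6 + 160×0.8 = 158.

158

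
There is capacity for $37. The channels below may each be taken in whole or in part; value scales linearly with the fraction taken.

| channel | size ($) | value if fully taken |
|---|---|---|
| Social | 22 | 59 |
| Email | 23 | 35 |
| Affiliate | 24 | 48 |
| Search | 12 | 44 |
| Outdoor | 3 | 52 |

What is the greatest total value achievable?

155

Sort by value density: Outdoor 52/3≈17.3, Search 44/12≈3.67, Social 59/22≈2.68, Affiliate 48/24≈2, Email 35/23≈1.52.
Take all of Outdoor (3 $, value 52) → 34 $ left.
Search: take in full, 12 $ for value 44 → 22 left.
Social: take in full, 22 $ for value 59 → 0 left.
Total value = 155.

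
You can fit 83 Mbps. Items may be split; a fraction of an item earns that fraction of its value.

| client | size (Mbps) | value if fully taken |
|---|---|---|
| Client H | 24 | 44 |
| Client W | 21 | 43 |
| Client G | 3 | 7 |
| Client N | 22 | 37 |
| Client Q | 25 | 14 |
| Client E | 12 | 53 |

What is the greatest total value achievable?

Rank by value-to-size ratio: Client E 53/12≈4.42, Client G 7/3≈2.33, Client W 43/21≈2.05, Client H 44/24≈1.83, Client N 37/22≈1.68, Client Q 14/25≈0.56.
All 12 Mbps of Client E fit (value 53) — 71 remain.
All 3 Mbps of Client G fit (value 7) — 68 remain.
Client W: take in full, 21 Mbps for value 43 — 47 left.
Take all of Client H (24 Mbps, value 44) — 23 Mbps left.
Take all of Client N (22 Mbps, value 37) — 1 Mbps left.
Only 1 Mbps remain; take 1/25 of Client Q for value 14×1/25 = 0.56.
Total value = 184.56.

184.56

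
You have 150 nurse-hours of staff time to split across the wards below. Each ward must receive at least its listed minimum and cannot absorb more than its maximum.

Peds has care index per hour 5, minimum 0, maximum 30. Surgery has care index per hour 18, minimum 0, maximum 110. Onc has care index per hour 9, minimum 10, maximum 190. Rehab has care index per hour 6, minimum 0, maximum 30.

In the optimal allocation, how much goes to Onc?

40

Meeting every minimum uses 0+0+10+0 = 10 nurse-hours, leaving 140.
Rank by care index per hour: Surgery 18 > Onc 9 > Rehab 6 > Peds 5.
Surgery takes 110 more to reach its cap of 110 → 30 left.
Only 30 left; Onc takes them to reach 40.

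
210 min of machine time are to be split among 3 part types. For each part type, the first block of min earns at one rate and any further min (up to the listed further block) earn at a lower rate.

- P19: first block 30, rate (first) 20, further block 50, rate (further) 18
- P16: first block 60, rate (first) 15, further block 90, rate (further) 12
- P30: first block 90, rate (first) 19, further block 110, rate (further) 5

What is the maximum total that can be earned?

3810

Rank every tier by rate: P19/T1 20 > P30/T1 19 > P19/T2 18 > P16/T1 15 > P16/T2 12 > P30/T2 5.
P19 T1 at 20: fill all 30 → 180 left.
Fill P30 T1 block (90 at 19) → 90 left.
Fill P19 T2 block (50 at 18) → 40 left.
P16 T1 at 15: only 40 left, fill 40.
Total = 20×30 + 19×90 + 18×50 + 15×40 = 3810.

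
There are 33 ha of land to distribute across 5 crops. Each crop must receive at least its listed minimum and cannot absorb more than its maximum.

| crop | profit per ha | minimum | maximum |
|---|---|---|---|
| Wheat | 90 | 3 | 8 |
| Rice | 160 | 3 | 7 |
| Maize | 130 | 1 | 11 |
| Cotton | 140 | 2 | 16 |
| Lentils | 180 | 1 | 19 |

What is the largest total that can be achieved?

Meeting every minimum uses 3+3+1+2+1 = 10 ha, leaving 23.
Rank by profit per ha: Lentils 180 > Rice 160 > Cotton 140 > Maize 130 > Wheat 90.
Give Lentils 18 more to hit its cap of 19 ; 5 left.
Give Rice 4 more to hit its cap of 7 ; 1 left.
Cotton has room for 14 more but only 1 remain, so it gets 3.
Total = 90×3 + 160×7 + 130×1 + 140×3 + 180×19 = 5360.

5360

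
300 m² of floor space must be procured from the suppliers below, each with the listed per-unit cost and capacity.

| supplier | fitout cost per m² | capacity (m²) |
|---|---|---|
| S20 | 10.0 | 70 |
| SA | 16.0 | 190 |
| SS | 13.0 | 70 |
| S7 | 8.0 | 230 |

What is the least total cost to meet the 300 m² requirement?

2540

Cheapest first:
S7 (8.0): use full 230 ; 70 m² to go.
S20 (10.0): use full 70 ; 0 m² to go.
SS, SA: unused.
Cost = 230×8.0 + 70×10.0 = 2540.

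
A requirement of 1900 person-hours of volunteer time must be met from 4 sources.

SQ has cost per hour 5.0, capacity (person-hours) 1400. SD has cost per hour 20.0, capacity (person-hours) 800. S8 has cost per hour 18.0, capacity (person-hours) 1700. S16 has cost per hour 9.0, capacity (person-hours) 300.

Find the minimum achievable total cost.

13300

Fill from the cheapest source first.
SQ at 5.0: take all 1400 person-hours → 500 still needed.
S16 at 9.0: take all 300 person-hours → 200 still needed.
S8 (18.0): take the remaining 200 → done.
SD: unused.
Cost = 1400×5.0 + 300×9.0 + 200×18.0 = 13300.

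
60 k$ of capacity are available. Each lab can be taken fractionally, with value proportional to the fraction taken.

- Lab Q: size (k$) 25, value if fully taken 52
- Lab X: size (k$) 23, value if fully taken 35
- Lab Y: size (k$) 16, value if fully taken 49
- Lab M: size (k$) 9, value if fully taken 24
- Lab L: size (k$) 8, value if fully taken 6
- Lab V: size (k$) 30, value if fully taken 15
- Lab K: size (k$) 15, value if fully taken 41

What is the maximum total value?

Rank by value-to-size ratio: Lab Y 49/16≈3.06, Lab K 41/15≈2.73, Lab M 24/9≈2.67, Lab Q 52/25≈2.08, Lab X 35/23≈1.52, Lab L 6/8≈0.75, Lab V 15/30≈0.5.
Take all of Lab Y (16 k$, value 49) ; 44 k$ left.
Take all of Lab K (15 k$, value 41) ; 29 k$ left.
Take all of Lab M (9 k$, value 24) ; 20 k$ left.
20 k$ left: a 20/25 share of Lab Q gives 52×20/25 = 41.6.
Total value = 155.6.

155.6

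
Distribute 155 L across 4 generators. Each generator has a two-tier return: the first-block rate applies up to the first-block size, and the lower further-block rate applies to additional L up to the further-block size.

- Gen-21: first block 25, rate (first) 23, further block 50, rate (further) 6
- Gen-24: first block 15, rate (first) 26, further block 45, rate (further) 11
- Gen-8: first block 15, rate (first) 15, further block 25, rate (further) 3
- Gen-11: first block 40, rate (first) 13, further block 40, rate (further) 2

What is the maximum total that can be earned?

Treat each block as its own option and order by rate: Gen-24/T1 26 > Gen-21/T1 23 > Gen-8/T1 15 > Gen-11/T1 13 > Gen-24/T2 11 > Gen-21/T2 6 > Gen-8/T2 3 > Gen-11/T2 2.
Fill Gen-24 T1 block (15 at 26) ; 140 left.
Gen-21 T1 at 23: fill all 25 ; 115 left.
Fill Gen-8 T1 block (15 at 15) ; 100 left.
Fill Gen-11 T1 block (40 at 13) ; 60 left.
Fill Gen-24 T2 block (45 at 11) ; 15 left.
Gen-21 T2 at 6: only 15 left, fill 15.
Total = 26×15 + 23×25 + 15×15 + 13×40 + 11×45 + 6×15 = 2295.

2295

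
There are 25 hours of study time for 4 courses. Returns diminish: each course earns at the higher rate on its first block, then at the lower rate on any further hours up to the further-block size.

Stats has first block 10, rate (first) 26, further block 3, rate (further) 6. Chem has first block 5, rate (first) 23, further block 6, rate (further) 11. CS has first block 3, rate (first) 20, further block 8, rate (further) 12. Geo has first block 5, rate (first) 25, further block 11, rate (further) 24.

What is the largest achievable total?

Order all 8 blocks by rate: Stats/first 26 > Geo/first 25 > Geo/second 24 > Chem/first 23 > CS/first 20 > CS/second 12 > Chem/second 11 > Stats/second 6.
Stats first at 26: fill all 10 ; 15 left.
Fill Geo first block (5 at 25) ; 10 left.
Geo second at 24: only 10 left, fill 10.
Total = 26×10 + 25×5 + 24×10 = 625.

625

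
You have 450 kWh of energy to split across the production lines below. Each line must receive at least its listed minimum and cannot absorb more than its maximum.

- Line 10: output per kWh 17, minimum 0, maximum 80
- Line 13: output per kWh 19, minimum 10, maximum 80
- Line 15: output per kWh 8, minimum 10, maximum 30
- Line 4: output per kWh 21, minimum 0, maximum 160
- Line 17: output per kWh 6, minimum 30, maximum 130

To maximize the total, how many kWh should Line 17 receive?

100

Meeting every minimum uses 0+10+10+0+30 = 50 kWh, leaving 400.
Order the production lines by output per kWh: Line 4 21 > Line 13 19 > Line 10 17 > Line 15 8 > Line 17 6.
Line 4 takes 160 more to reach its cap of 160 — 240 left.
Line 13: +70 to 80 (cap) — 170 left.
Line 10: +80 to 80 (cap) — 90 left.
Give Line 15 20 more to hit its cap of 30 — 70 left.
Line 17 has room for 100 more but only 70 remain, so it gets 100.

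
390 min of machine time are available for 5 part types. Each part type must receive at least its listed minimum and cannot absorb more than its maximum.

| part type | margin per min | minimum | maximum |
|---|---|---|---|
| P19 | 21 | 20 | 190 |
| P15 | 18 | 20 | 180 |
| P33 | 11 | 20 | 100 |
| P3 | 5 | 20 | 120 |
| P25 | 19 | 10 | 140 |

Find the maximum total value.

Meeting every minimum uses 20+20+20+20+10 = 90 min, leaving 300.
Rank by margin per min: P19 21 > P25 19 > P15 18 > P33 11 > P3 5.
P19: +170 to 190 (cap) — 130 left.
P25 takes 130 more to reach its cap of 140 — 0 left.
Total = 21×190 + 18×20 + 11×20 + 5×20 + 19×140 = 7330.

7330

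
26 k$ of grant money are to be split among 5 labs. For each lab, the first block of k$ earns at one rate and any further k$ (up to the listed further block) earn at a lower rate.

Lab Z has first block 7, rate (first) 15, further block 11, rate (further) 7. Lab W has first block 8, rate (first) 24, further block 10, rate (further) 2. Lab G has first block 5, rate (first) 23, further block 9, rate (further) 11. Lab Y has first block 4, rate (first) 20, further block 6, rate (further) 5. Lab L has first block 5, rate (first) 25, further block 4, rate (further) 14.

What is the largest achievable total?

572

Treat each block as its own option and order by rate: Lab L/first 25 > Lab W/first 24 > Lab G/first 23 > Lab Y/first 20 > Lab Z/first 15 > Lab L/second 14 > Lab G/second 11 > Lab Z/second 7 > Lab Y/second 5 > Lab W/second 2.
Fill Lab L first block (5 at 25) → 21 left.
Lab W/first (24): +8 → 13 left.
Fill Lab G first block (5 at 23) → 8 left.
Lab Y first at 20: fill all 4 → 4 left.
Lab Z first at 15: only 4 left, fill 4.
Total = 25×5 + 24×8 + 23×5 + 20×4 + 15×4 = 572.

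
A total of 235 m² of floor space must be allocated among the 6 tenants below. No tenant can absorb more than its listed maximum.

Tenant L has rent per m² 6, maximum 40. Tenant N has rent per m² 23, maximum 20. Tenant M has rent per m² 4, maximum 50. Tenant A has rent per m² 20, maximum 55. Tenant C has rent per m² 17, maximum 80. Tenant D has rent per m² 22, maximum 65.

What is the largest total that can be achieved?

Rank by rent per m²: Tenant N 23 > Tenant D 22 > Tenant A 20 > Tenant C 17 > Tenant L 6 > Tenant M 4.
Tenant N: +20 to 20 (cap) ; 215 left.
Give Tenant D 65 to hit its cap of 65 ; 150 left.
Tenant A: +55 to 55 (cap) ; 95 left.
Tenant C: +80 to 80 (cap) ; 15 left.
Tenant L has room for 40 but only 15 remain, so it gets 15.
Total = 6×15 + 23×20 + 20×55 + 17×80 + 22×65 = 4440.

4440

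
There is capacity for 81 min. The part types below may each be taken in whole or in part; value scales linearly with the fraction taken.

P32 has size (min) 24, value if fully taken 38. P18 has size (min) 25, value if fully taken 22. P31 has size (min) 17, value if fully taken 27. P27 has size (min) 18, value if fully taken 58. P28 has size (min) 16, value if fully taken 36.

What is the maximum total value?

164.28

Rank by value-to-size ratio: P27 58/18≈3.22, P28 36/16≈2.25, P31 27/17≈1.59, P32 38/24≈1.58, P18 22/25≈0.88.
Take all of P27 (18 min, value 58) — 63 min left.
P28: take in full, 16 min for value 36 — 47 left.
All 17 min of P31 fit (value 27) — 30 remain.
P32: take in full, 24 min for value 38 — 6 left.
Fill the last 6 min with part of P18: 6/25 of it earns 5.28.
Total value = 164.28.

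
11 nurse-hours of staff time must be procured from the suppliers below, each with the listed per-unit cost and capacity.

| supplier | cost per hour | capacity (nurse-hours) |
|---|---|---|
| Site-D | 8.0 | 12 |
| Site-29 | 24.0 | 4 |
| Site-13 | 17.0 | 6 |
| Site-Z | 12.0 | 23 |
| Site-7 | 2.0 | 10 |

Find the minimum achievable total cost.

28

Cheapest first:
Site-7 at 2.0: take all 10 nurse-hours ; 1 still needed.
Take 1 from Site-D at 8.0 to finish.
Site-Z, Site-13, Site-29: unused.
Cost = 10×2.0 + 1×8.0 = 28.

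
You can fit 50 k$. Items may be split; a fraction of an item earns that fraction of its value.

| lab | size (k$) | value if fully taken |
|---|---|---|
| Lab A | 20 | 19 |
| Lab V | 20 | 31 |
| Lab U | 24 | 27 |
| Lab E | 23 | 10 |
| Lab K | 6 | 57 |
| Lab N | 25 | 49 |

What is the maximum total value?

135.45

Sort by value density: Lab K 57/6≈9.5, Lab N 49/25≈1.96, Lab V 31/20≈1.55, Lab U 27/24≈1.12, Lab A 19/20≈0.95, Lab E 10/23≈0.435.
All 6 k$ of Lab K fit (value 57) — 44 remain.
Lab N: take in full, 25 k$ for value 49 — 19 left.
19 k$ left: a 19/20 share of Lab V gives 31×19/20 = 29.45.
Total value = 135.45.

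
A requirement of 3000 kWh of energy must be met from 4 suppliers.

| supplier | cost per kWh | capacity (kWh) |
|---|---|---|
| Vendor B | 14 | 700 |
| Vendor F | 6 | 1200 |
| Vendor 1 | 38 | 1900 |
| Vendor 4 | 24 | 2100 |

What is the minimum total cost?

43400

Use suppliers in increasing cost order.
Vendor F at 6: take all 1200 kWh ; 1800 still needed.
Vendor B (14): use full 700 ; 1100 kWh to go.
Vendor 4 (24): take the remaining 1100 ; done.
Vendor 1: unused.
Cost = 1200×6 + 700×14 + 1100×24 = 43400.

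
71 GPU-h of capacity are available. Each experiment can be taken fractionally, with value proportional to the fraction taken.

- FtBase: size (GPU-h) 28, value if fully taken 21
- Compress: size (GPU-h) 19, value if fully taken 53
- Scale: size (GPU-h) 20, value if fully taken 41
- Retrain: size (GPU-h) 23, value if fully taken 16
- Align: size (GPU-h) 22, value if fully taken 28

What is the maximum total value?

Sort by value density: Compress 53/19≈2.79, Scale 41/20≈2.05, Align 28/22≈1.27, FtBase 21/28≈0.75, Retrain 16/23≈0.696.
Compress: take in full, 19 GPU-h for value 53 ; 52 left.
Take all of Scale (20 GPU-h, value 41) ; 32 GPU-h left.
Align: take in full, 22 GPU-h for value 28 ; 10 left.
10 GPU-h left: a 10/28 share of FtBase gives 21×10/28 = 7.5.
Total value = 129.5.

129.5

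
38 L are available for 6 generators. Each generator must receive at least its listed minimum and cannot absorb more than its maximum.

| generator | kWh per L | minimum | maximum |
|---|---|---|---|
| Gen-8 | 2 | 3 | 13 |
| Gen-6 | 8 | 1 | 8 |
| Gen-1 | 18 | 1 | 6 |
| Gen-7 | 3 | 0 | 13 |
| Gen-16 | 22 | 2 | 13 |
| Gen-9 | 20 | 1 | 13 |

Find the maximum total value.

684

Meeting every minimum uses 3+1+1+0+2+1 = 8 L, leaving 30.
Highest kWh per L first: Gen-16 22 > Gen-9 20 > Gen-1 18 > Gen-6 8 > Gen-7 3 > Gen-8 2.
Give Gen-16 11 more to hit its cap of 13 → 19 left.
Give Gen-9 12 more to hit its cap of 13 → 7 left.
Gen-1 takes 5 more to reach its cap of 6 → 2 left.
Gen-6 has room for 7 more but only 2 remain, so it gets 3.
Total = 2×3 + 8×3 + 18×6 + 22×13 + 20×13 = 684.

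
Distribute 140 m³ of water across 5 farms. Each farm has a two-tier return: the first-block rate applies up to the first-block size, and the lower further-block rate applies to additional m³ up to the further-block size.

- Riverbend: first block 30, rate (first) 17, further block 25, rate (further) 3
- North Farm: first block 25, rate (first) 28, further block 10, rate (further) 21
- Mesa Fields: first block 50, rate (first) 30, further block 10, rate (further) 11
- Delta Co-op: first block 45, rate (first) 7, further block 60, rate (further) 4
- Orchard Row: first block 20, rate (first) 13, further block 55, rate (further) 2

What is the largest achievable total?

Treat each block as its own option and order by rate: Mesa Fields/T1 30 > North Farm/T1 28 > North Farm/T2 21 > Riverbend/T1 17 > Orchard Row/T1 13 > Mesa Fields/T2 11 > Delta Co-op/T1 7 > Delta Co-op/T2 4 > Riverbend/T2 3 > Orchard Row/T2 2.
Mesa Fields/T1 (30): +50 ; 90 left.
North Farm T1 at 28: fill all 25 ; 65 left.
Fill North Farm T2 block (10 at 21) ; 55 left.
Fill Riverbend T1 block (30 at 17) ; 25 left.
Orchard Row/T1 (13): +20 ; 5 left.
5 remain; put them into Mesa Fields T2 at 11.
Total = 30×50 + 28×25 + 21×10 + 17×30 + 13×20 + 11×5 = 3235.

3235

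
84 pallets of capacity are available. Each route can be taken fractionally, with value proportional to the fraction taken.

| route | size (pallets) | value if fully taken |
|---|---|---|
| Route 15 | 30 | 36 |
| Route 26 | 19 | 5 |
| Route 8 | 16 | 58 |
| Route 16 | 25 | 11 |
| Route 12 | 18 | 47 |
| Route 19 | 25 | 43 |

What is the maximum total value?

178

Rank by value-to-size ratio: Route 8 58/16≈3.62, Route 12 47/18≈2.61, Route 19 43/25≈1.72, Route 15 36/30≈1.2, Route 16 11/25≈0.44, Route 26 5/19≈0.263.
Route 8: take in full, 16 pallets for value 58 ; 68 left.
Take all of Route 12 (18 pallets, value 47) ; 50 pallets left.
Route 19: take in full, 25 pallets for value 43 ; 25 left.
Only 25 pallets remain; take 25/30 of Route 15 for value 36×25/30 = 30.
Total value = 178.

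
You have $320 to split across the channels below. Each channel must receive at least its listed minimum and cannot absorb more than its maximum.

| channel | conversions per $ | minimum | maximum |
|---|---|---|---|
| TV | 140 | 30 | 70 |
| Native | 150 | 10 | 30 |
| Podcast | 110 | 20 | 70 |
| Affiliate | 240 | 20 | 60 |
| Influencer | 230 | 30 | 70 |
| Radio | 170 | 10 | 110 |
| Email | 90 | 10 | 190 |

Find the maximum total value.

59500

Meeting every minimum uses 30+10+20+20+30+10+10 = 130 $, leaving 190.
Rank by conversions per $: Affiliate 240 > Influencer 230 > Radio 170 > Native 150 > TV 140 > Podcast 110 > Email 90.
Give Affiliate 40 more to hit its cap of 60 → 150 left.
Influencer: +40 to 70 (cap) → 110 left.
Radio: +100 to 110 (cap) → 10 left.
Native: +10 (room for 20) → 20. Pool exhausted.
Total = 140×30 + 150×20 + 110×20 + 240×60 + 230×70 + 170×110 + 90×10 = 59500.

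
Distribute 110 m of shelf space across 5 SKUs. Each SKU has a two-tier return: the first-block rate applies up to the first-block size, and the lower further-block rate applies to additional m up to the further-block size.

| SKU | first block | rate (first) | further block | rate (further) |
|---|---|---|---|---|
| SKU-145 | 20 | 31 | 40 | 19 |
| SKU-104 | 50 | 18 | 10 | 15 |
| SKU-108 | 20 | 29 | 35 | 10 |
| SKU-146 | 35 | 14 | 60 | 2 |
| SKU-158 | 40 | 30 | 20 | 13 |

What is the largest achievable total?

Treat each block as its own option and order by rate: SKU-145/T1 31 > SKU-158/T1 30 > SKU-108/T1 29 > SKU-145/T2 19 > SKU-104/T1 18 > SKU-104/T2 15 > SKU-146/T1 14 > SKU-158/T2 13 > SKU-108/T2 10 > SKU-146/T2 2.
SKU-145/T1 (31): +20 — 90 left.
SKU-158 T1 at 30: fill all 40 — 50 left.
Fill SKU-108 T1 block (20 at 29) — 30 left.
30 remain; put them into SKU-145 T2 at 19.
Total = 31×20 + 30×40 + 29×20 + 19×30 = 2970.

2970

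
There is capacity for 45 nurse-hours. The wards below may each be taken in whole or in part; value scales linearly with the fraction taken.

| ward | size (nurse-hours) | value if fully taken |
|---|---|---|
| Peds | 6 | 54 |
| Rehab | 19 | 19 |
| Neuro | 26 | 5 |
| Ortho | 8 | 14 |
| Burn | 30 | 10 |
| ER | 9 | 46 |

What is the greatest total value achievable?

Rank by value-to-size ratio: Peds 54/6≈9, ER 46/9≈5.11, Ortho 14/8≈1.75, Rehab 19/19≈1, Burn 10/30≈0.333, Neuro 5/26≈0.192.
All 6 nurse-hours of Peds fit (value 54) — 39 remain.
ER: take in full, 9 nurse-hours for value 46 — 30 left.
All 8 nurse-hours of Ortho fit (value 14) — 22 remain.
Rehab: take in full, 19 nurse-hours for value 19 — 3 left.
Only 3 nurse-hours remain; take 3/30 of Burn for value 10×3/30 = 1.
Total value = 134.

134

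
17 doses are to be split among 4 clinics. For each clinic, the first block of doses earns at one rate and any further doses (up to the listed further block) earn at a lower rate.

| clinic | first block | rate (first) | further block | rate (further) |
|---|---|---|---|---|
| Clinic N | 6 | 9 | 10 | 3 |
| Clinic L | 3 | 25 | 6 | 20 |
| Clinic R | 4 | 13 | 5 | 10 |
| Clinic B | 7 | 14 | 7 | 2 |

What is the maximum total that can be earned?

Order all 8 blocks by rate: Clinic L/first 25 > Clinic L/second 20 > Clinic B/first 14 > Clinic R/first 13 > Clinic R/second 10 > Clinic N/first 9 > Clinic N/second 3 > Clinic B/second 2.
Clinic L/first (25): +3 ; 14 left.
Clinic L second at 20: fill all 6 ; 8 left.
Clinic B first at 14: fill all 7 ; 1 left.
1 remain; put them into Clinic R first at 13.
Total = 25×3 + 20×6 + 14×7 + 13×1 = 306.

306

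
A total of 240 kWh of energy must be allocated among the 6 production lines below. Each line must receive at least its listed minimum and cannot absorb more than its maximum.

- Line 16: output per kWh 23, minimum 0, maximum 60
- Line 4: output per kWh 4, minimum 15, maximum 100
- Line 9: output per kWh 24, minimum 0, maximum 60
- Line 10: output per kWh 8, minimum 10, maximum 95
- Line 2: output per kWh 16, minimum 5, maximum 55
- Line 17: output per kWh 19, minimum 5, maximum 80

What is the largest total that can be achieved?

Meeting every minimum uses 0+15+0+10+5+5 = 35 kWh, leaving 205.
Order the production lines by output per kWh: Line 9 24 > Line 16 23 > Line 17 19 > Line 2 16 > Line 10 8 > Line 4 4.
Line 9 takes 60 more to reach its cap of 60 → 145 left.
Give Line 16 60 more to hit its cap of 60 → 85 left.
Line 17 takes 75 more to reach its cap of 80 → 10 left.
Line 2: +10 (room for 50) → 15. Pool exhausted.
Total = 23×60 + 4×15 + 24×60 + 8×10 + 16×15 + 19×80 = 4720.

4720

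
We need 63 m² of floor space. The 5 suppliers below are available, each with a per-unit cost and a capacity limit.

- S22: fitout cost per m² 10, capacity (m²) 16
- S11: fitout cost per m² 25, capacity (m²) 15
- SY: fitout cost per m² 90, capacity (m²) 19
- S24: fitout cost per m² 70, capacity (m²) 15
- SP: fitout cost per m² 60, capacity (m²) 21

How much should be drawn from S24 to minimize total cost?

Cheapest first:
Take 16 from S22 at 10 ; need 47 more.
S11 at 25: take all 15 m² ; 32 still needed.
SP (60): use full 21 ; 11 m² to go.
S24 (70): take the remaining 11 ; done.
SY: unused.

11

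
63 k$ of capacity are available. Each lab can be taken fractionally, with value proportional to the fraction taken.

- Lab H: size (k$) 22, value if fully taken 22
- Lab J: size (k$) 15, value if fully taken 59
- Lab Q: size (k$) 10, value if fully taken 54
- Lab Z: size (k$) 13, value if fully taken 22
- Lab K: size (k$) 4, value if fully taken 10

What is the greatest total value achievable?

166

Rank by value-to-size ratio: Lab Q 54/10≈5.4, Lab J 59/15≈3.93, Lab K 10/4≈2.5, Lab Z 22/13≈1.69, Lab H 22/22≈1.
Lab Q: take in full, 10 k$ for value 54 ; 53 left.
Lab J: take in full, 15 k$ for value 59 ; 38 left.
Take all of Lab K (4 k$, value 10) ; 34 k$ left.
All 13 k$ of Lab Z fit (value 22) ; 21 remain.
Only 21 k$ remain; take 21/22 of Lab H for value 22×21/22 = 21.
Total value = 166.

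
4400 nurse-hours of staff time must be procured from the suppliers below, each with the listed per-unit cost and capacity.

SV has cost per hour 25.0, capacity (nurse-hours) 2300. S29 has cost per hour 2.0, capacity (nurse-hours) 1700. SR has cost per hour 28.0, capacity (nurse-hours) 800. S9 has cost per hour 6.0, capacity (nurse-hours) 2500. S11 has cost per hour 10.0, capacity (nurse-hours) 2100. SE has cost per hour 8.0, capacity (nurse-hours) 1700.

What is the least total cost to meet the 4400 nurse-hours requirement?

Fill from the cheapest supplier first.
S29 at 2.0: take all 1700 nurse-hours — 2700 still needed.
S9 at 6.0: take all 2500 nurse-hours — 200 still needed.
Take 200 from SE at 8.0 to finish.
S11, SV, SR: unused.
Cost = 1700×2.0 + 2500×6.0 + 200×8.0 = 20000.

20000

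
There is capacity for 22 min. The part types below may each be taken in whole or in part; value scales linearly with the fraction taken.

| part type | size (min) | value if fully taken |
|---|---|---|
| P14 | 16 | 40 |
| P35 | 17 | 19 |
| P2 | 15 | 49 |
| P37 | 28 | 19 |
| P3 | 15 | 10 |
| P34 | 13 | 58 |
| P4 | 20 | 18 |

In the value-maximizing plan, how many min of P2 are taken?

9

Rank by value-to-size ratio: P34 58/13≈4.46, P2 49/15≈3.27, P14 40/16≈2.5, P35 19/17≈1.12, P4 18/20≈0.9, P37 19/28≈0.679, P3 10/15≈0.667.
All 13 min of P34 fit (value 58) → 9 remain.
Only 9 min remain; take 9/15 of P2 for value 49×9/15 = 29.4.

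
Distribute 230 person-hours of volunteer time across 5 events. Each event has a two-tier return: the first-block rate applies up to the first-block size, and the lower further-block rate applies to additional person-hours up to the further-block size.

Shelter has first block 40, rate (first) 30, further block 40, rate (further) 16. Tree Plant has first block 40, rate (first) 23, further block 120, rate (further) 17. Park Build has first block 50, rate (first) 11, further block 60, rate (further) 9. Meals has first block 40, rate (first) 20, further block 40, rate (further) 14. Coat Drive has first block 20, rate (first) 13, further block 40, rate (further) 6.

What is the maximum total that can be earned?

Order all 10 blocks by rate: Shelter/first 30 > Tree Plant/first 23 > Meals/first 20 > Tree Plant/second 17 > Shelter/second 16 > Meals/second 14 > Coat Drive/first 13 > Park Build/first 11 > Park Build/second 9 > Coat Drive/second 6.
Shelter first at 30: fill all 40 → 190 left.
Tree Plant first at 23: fill all 40 → 150 left.
Meals first at 20: fill all 40 → 110 left.
Tree Plant second at 17: only 110 left, fill 110.
Total = 30×40 + 23×40 + 20×40 + 17×110 = 4790.

4790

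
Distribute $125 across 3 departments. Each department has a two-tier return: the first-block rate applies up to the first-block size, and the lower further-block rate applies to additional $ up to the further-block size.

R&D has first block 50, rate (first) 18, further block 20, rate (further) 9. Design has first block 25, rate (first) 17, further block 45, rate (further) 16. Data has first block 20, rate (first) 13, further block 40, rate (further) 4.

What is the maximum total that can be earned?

Rank every tier by rate: R&D/first 18 > Design/first 17 > Design/second 16 > Data/first 13 > R&D/second 9 > Data/second 4.
R&D first at 18: fill all 50 — 75 left.
Design first at 17: fill all 25 — 50 left.
Fill Design second block (45 at 16) — 5 left.
Data/first: +5 of 20 at 13; pool empty.
Total = 18×50 + 17×25 + 16×45 + 13×5 = 2110.

2110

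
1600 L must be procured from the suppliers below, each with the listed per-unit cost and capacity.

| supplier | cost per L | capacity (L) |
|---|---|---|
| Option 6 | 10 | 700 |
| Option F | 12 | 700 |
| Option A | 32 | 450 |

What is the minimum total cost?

21800

Cheapest first:
Take 700 from Option 6 at 10 — need 900 more.
Take 700 from Option F at 12 — need 200 more.
Take 200 from Option A at 32 to finish.
Cost = 700×10 + 700×12 + 200×32 = 21800.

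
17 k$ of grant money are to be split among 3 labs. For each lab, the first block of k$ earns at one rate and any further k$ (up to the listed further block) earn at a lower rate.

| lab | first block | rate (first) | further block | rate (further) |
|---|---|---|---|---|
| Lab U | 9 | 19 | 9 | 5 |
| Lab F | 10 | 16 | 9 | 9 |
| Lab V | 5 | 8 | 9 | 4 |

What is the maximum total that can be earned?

Rank every tier by rate: Lab U/T1 19 > Lab F/T1 16 > Lab F/T2 9 > Lab V/T1 8 > Lab U/T2 5 > Lab V/T2 4.
Fill Lab U T1 block (9 at 19) ; 8 left.
Lab F/T1: +8 of 10 at 16; pool empty.
Total = 19×9 + 16×8 = 299.

299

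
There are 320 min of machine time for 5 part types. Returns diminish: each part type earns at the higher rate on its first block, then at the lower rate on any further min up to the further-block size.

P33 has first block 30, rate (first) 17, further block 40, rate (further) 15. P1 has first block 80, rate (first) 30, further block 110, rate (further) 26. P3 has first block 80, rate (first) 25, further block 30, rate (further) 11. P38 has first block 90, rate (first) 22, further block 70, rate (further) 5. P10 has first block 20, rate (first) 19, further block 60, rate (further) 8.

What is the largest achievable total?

8360

Rank every tier by rate: P1/tier1 30 > P1/tier2 26 > P3/tier1 25 > P38/tier1 22 > P10/tier1 19 > P33/tier1 17 > P33/tier2 15 > P3/tier2 11 > P10/tier2 8 > P38/tier2 5.
Fill P1 tier1 block (80 at 30) ; 240 left.
Fill P1 tier2 block (110 at 26) ; 130 left.
P3/tier1 (25): +80 ; 50 left.
P38 tier1 at 22: only 50 left, fill 50.
Total = 30×80 + 26×110 + 25×80 + 22×50 = 8360.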